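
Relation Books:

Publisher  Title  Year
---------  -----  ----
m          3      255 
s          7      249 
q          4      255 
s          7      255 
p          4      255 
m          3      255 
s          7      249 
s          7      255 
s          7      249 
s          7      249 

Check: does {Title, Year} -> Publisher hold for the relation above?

No

(Title=3, Year=255): 2 rows → Publisher = m, m ✓
(Title=7, Year=249): 4 rows → Publisher = s, s, s, s ✓
(Title=4, Year=255): 2 rows → Publisher takes values {q, p} — violation
(Title=7, Year=255): 2 rows → Publisher = s, s ✓
Two rows agree on {Title, Year} but differ on Publisher, so {Title, Year} -> Publisher does not hold.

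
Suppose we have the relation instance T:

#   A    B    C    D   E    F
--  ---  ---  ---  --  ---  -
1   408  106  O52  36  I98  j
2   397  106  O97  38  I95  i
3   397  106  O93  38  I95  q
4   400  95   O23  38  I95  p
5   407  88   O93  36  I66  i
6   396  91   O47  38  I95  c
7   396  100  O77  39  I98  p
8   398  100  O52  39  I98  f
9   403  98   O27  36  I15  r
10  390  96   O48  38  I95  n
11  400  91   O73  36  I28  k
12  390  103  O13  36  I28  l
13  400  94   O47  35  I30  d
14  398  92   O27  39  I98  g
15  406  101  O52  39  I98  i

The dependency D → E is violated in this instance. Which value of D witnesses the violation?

36

D=36: rows 1, 5, 9, 11, 12 → E takes values {I98, I66, I15, I28} — violation
D=38: rows 2, 3, 4, 6, 10 → E = I95, I95, I95, I95, I95 ✓
D=39: rows 7, 8, 14, 15 → E = I98, I98, I98, I98 ✓
D=35: row 13 → E = I30 ✓
The only D value with inconsistent E is D=36.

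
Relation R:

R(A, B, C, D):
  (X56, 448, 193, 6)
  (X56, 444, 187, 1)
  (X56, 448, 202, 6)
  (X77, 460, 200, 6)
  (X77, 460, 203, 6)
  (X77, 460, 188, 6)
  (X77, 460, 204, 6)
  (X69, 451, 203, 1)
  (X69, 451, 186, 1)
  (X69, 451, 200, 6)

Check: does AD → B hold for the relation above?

(A=X56, D=6): 2 rows → B = 448, 448 ✓
(A=X56, D=1): 1 row → B = 444 ✓
(A=X77, D=6): 4 rows → B = 460, 460, 460, 460 ✓
(A=X69, D=1): 2 rows → B = 451, 451 ✓
(A=X69, D=6): 1 row → B = 451 ✓
Every AD value is associated with a single B value, so AD → B holds.

Yes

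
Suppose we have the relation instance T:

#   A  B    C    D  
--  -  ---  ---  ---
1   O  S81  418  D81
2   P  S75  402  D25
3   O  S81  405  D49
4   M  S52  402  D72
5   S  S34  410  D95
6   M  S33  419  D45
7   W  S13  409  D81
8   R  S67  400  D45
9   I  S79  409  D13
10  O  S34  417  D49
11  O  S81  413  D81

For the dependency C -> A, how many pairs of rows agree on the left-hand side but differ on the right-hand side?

2

C=402: violating pairs (2,4) — 1 pair.
C=409: violating pairs (7,9) — 1 pair.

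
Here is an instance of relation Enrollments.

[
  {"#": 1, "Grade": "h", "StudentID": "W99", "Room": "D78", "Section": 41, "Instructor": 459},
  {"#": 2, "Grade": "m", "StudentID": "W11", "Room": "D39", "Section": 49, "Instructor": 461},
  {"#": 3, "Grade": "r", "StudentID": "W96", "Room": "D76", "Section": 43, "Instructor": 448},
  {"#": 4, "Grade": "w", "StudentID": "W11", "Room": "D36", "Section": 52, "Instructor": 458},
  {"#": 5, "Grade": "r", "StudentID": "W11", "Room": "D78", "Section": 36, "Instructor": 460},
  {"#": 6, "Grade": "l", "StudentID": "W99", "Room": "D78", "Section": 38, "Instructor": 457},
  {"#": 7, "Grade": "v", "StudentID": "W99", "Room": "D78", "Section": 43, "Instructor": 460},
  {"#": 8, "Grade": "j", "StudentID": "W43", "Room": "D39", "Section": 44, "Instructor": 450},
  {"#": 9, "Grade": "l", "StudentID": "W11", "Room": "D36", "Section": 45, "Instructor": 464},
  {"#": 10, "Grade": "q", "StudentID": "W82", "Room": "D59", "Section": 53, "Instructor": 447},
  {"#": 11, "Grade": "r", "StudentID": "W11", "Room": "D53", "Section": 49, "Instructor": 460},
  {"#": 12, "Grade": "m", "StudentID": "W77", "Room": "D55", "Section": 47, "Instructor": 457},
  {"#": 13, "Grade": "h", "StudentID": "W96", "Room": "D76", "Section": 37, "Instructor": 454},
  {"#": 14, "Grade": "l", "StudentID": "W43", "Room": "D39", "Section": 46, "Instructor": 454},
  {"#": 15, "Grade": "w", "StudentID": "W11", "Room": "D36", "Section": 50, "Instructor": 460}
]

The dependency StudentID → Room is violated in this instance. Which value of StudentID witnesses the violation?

StudentID=W99: rows 1, 6, 7 → Room = D78, D78, D78 ✓
StudentID=W11: rows 2, 4, 5, 9, 11, 15 → Room takes values {D39, D36, D78, D53} — violation
StudentID=W96: rows 3, 13 → Room = D76, D76 ✓
StudentID=W43: rows 8, 14 → Room = D39, D39 ✓
StudentID=W82: row 10 → Room = D59 ✓
StudentID=W77: row 12 → Room = D55 ✓
The only StudentID value with inconsistent Room is StudentID=W11.

W11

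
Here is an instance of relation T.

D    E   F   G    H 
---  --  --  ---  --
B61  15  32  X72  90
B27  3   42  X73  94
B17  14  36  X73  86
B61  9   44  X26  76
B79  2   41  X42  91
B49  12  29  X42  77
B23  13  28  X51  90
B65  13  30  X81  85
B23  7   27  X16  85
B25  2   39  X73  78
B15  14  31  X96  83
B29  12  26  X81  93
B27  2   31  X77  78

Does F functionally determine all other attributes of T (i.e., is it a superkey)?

No

Two distinct rows share F=31, so F does not determine every attribute — not a superkey.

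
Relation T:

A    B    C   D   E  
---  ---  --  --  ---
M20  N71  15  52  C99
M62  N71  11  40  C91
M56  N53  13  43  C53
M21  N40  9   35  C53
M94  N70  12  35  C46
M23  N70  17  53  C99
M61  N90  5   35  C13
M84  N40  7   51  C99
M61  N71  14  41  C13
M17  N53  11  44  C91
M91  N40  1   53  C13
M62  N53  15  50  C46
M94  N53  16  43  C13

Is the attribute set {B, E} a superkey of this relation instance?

Yes

All 13 rows have distinct {B, E} values, so {B, E} → (all attributes) holds and {B, E} is a superkey.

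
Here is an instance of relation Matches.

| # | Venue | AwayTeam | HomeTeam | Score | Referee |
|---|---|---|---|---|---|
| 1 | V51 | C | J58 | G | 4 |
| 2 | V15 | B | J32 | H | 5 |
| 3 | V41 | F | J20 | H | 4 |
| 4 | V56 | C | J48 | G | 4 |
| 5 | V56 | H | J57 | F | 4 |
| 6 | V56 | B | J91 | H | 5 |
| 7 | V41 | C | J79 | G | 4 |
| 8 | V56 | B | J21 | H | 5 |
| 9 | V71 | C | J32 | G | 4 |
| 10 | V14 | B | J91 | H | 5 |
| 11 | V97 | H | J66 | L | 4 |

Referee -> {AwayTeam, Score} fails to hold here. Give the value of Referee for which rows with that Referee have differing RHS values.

4

Referee=4: rows 1, 3, 4, 5, 7, 9, 11 → {AwayTeam,Score} takes values {(C, G), (F, H), (H, F), (H, L)} — violation
Referee=5: rows 2, 6, 8, 10 → {AwayTeam,Score} = (B, H), (B, H), (B, H), (B, H) ✓
The only Referee value with inconsistent RHS is Referee=4.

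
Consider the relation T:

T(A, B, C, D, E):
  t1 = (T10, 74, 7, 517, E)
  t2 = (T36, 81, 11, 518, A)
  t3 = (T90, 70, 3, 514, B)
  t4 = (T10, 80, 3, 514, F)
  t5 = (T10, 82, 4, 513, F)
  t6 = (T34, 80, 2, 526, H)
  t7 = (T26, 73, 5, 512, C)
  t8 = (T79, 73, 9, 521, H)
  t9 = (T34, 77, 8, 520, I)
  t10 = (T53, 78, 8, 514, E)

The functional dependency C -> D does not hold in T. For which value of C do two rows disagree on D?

C=7: row 1 → D = 517 ✓
C=11: row 2 → D = 518 ✓
C=3: rows 3, 4 → D = 514, 514 ✓
C=4: row 5 → D = 513 ✓
C=2: row 6 → D = 526 ✓
C=5: row 7 → D = 512 ✓
C=9: row 8 → D = 521 ✓
C=8: rows 9, 10 → D takes values {520, 514} — violation
The only C value with inconsistent D is C=8.

8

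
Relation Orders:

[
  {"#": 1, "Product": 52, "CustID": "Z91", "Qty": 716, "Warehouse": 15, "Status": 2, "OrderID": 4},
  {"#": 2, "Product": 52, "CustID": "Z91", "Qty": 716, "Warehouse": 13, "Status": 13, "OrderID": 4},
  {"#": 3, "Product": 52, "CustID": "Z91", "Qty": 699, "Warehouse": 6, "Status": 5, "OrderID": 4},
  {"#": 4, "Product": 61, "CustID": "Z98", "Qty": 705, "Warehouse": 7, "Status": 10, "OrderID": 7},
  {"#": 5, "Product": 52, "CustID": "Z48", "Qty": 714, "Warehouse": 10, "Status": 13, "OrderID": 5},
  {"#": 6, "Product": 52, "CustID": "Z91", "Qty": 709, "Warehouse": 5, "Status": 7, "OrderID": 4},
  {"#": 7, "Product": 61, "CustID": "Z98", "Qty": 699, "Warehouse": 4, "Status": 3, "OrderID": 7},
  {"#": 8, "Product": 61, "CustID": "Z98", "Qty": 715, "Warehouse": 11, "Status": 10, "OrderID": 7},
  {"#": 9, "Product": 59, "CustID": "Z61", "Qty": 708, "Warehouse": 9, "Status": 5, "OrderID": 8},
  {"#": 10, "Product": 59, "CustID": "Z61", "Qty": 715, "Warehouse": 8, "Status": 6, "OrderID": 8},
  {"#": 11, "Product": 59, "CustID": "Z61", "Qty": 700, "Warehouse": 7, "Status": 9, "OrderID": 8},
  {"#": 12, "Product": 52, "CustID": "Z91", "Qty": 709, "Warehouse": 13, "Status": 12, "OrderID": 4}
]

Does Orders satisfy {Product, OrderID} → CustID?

(Product=52, OrderID=4): rows 1, 2, 3, 6, 12 → CustID = Z91, Z91, Z91, Z91, Z91 ✓
(Product=61, OrderID=7): rows 4, 7, 8 → CustID = Z98, Z98, Z98 ✓
(Product=52, OrderID=5): row 5 → CustID = Z48 ✓
(Product=59, OrderID=8): rows 9, 10, 11 → CustID = Z61, Z61, Z61 ✓
Every {Product, OrderID} value is associated with a single CustID value, so {Product, OrderID} → CustID holds.

Yes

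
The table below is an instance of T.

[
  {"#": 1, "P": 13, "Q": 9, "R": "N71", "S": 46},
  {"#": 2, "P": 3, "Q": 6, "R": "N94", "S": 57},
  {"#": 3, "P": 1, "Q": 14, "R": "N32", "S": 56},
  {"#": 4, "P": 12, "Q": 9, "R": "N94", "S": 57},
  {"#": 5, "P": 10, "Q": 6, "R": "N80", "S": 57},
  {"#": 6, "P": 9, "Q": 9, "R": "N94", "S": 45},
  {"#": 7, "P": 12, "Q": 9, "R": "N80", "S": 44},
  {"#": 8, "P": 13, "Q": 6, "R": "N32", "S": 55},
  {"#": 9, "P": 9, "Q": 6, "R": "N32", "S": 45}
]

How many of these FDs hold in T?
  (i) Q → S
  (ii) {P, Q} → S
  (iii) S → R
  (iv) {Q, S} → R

0

(i) Q → S: Q=9: rows 1, 4, 6, 7 → S takes values {46, 57, 45, 44} — violation; Q=6: rows 2, 5, 8, 9 → S takes values {57, 55, 45} — violation — fails.
(ii) {P, Q} → S: (P=12, Q=9): rows 4, 7 → S takes values {57, 44} — violation — fails.
(iii) S → R: S=57: rows 2, 4, 5 → R takes values {N94, N80} — violation; S=45: rows 6, 9 → R takes values {N94, N32} — violation — fails.
(iv) {Q, S} → R: (Q=6, S=57): rows 2, 5 → R takes values {N94, N80} — violation — fails.
None of the 4 dependencies hold.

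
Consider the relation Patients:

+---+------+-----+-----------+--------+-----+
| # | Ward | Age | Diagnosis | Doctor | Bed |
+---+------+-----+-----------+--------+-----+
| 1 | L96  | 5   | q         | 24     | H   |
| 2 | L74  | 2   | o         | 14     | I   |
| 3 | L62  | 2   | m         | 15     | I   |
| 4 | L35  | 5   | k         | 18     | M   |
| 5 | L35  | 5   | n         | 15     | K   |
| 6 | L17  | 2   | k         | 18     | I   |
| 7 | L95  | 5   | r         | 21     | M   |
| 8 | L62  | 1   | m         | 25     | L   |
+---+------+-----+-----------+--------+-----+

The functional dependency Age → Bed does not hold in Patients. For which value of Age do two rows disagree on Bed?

5

Age=5: rows 1, 4, 5, 7 → Bed takes values {H, M, K} — violation
Age=2: rows 2, 3, 6 → Bed = I, I, I ✓
Age=1: row 8 → Bed = L ✓
The only Age value with inconsistent Bed is Age=5.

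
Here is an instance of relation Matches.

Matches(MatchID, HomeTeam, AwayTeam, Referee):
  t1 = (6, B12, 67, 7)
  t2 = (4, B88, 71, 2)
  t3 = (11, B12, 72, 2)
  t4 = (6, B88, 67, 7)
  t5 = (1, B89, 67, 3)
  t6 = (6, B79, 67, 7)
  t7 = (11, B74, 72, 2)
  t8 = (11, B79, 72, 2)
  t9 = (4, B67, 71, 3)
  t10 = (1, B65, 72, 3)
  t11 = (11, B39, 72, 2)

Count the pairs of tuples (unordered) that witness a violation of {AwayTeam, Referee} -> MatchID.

0

(AwayTeam=67, Referee=7): all 3 rows agree on MatchID — 0 pairs.
(AwayTeam=72, Referee=2): all 4 rows agree on MatchID — 0 pairs.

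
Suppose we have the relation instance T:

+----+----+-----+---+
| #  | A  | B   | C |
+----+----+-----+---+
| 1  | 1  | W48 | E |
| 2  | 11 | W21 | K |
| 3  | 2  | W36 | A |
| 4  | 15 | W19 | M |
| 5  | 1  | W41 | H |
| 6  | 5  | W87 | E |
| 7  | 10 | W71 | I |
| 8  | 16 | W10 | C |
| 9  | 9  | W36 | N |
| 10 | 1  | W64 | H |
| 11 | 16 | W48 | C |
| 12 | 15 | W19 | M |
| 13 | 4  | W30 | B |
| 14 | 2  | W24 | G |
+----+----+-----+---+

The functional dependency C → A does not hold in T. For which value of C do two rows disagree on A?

C=E: rows 1, 6 → A takes values {1, 5} — violation
C=K: row 2 → A = 11 ✓
C=A: row 3 → A = 2 ✓
C=M: rows 4, 12 → A = 15, 15 ✓
C=H: rows 5, 10 → A = 1, 1 ✓
C=I: row 7 → A = 10 ✓
C=C: rows 8, 11 → A = 16, 16 ✓
C=N: row 9 → A = 9 ✓
C=B: row 13 → A = 4 ✓
C=G: row 14 → A = 2 ✓
The only C value with inconsistent A is C=E.

E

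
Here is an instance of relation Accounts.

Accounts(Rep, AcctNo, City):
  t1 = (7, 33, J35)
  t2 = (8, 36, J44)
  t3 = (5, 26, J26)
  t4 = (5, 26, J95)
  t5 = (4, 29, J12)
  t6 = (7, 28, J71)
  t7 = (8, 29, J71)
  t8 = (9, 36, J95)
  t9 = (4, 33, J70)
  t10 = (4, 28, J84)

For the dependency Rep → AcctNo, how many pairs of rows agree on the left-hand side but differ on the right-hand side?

5

Rep=7: violating pairs (1,6) — 1 pair.
Rep=8: violating pairs (2,7) — 1 pair.
Rep=5: all 2 rows agree on AcctNo — 0 pairs.
Rep=4: violating pairs (5,9), (5,10), (9,10) — 3 pairs.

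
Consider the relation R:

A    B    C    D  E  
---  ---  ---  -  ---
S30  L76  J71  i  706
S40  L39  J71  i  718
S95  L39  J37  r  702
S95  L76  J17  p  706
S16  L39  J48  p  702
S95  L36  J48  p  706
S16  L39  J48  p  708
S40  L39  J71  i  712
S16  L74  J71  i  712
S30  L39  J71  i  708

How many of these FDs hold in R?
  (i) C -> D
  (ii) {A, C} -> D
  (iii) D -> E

2

(i) C -> D: every LHS value maps to a single RHS value — holds.
(ii) {A, C} -> D: every LHS value maps to a single RHS value — holds.
(iii) D -> E: D=i: 5 rows → E takes values {706, 718, 712, 708} — violation; D=p: 4 rows → E takes values {706, 702, 708} — violation — fails.
2 of the 3 dependencies hold.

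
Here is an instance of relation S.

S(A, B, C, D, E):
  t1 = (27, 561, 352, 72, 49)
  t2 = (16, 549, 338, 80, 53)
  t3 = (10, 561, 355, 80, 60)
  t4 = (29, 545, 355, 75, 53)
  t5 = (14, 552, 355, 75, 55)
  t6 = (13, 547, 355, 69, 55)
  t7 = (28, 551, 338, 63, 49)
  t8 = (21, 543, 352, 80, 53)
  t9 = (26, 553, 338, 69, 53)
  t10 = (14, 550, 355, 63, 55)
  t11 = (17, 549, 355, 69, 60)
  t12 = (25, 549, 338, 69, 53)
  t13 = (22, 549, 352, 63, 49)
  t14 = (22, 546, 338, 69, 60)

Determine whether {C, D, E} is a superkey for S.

No

Rows 9 and 12 have the same {C, D, E} value (C=338, D=69, E=53) but are distinct tuples, so {C, D, E} does not determine every attribute — not a superkey.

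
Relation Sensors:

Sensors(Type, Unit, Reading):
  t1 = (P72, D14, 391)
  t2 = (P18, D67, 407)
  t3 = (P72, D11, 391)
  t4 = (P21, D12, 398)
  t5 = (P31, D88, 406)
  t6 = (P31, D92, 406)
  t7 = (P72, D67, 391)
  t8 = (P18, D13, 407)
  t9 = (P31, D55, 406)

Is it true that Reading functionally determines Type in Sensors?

Reading=391: rows 1, 3, 7 → Type = P72, P72, P72 ✓
Reading=407: rows 2, 8 → Type = P18, P18 ✓
Reading=398: row 4 → Type = P21 ✓
Reading=406: rows 5, 6, 9 → Type = P31, P31, P31 ✓
Every Reading value is associated with a single Type value, so Reading -> Type holds.

Yes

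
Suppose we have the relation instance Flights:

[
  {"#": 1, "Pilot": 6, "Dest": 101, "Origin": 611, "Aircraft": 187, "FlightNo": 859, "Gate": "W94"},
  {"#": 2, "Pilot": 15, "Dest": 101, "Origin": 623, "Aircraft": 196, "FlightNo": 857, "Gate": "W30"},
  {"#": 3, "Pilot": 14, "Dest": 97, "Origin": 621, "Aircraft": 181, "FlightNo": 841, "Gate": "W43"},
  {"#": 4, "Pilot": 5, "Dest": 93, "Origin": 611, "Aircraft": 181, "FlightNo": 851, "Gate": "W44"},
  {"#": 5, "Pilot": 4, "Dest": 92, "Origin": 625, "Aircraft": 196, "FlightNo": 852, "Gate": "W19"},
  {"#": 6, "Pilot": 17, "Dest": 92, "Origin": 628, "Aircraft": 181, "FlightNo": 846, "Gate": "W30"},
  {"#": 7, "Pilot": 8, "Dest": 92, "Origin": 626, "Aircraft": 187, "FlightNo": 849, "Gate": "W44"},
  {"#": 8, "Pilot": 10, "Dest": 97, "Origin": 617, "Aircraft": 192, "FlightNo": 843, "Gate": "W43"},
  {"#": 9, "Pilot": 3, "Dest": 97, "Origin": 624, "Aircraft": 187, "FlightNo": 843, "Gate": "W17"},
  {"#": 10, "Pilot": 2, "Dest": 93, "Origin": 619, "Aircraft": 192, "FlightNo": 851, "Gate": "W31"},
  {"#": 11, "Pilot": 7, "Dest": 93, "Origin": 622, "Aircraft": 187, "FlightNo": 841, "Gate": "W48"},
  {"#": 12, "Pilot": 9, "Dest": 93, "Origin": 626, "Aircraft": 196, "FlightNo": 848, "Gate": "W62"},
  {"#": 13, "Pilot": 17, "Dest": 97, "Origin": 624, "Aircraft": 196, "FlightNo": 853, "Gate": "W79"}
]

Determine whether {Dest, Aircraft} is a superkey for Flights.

Yes

All 13 rows have distinct {Dest, Aircraft} values, so {Dest, Aircraft} → (all attributes) holds and {Dest, Aircraft} is a superkey.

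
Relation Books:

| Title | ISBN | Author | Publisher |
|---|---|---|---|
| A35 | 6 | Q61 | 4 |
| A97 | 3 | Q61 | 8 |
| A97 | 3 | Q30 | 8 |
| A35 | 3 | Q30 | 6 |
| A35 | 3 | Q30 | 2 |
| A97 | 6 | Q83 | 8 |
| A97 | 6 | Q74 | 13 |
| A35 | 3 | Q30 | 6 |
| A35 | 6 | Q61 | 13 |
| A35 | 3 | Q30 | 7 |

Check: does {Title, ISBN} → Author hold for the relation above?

(Title=A35, ISBN=6): 2 rows → Author = Q61, Q61 ✓
(Title=A97, ISBN=3): 2 rows → Author takes values {Q61, Q30} — violation
(Title=A35, ISBN=3): 4 rows → Author = Q30, Q30, Q30, Q30 ✓
(Title=A97, ISBN=6): 2 rows → Author takes values {Q83, Q74} — violation
Two rows agree on {Title, ISBN} but differ on Author, so {Title, ISBN} → Author does not hold.

No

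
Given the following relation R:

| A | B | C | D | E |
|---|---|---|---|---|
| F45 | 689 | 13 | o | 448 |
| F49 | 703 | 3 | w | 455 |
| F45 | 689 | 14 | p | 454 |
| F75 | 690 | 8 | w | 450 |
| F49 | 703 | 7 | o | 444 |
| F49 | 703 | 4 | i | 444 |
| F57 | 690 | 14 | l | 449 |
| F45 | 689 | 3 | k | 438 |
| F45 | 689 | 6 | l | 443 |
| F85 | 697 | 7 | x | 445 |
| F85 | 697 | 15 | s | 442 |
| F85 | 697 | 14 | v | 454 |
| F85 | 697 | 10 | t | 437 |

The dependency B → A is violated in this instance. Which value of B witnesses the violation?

690

B=689: 4 rows → A = F45, F45, F45, F45 ✓
B=703: 3 rows → A = F49, F49, F49 ✓
B=690: 2 rows → A takes values {F75, F57} — violation
B=697: 4 rows → A = F85, F85, F85, F85 ✓
The only B value with inconsistent A is B=690.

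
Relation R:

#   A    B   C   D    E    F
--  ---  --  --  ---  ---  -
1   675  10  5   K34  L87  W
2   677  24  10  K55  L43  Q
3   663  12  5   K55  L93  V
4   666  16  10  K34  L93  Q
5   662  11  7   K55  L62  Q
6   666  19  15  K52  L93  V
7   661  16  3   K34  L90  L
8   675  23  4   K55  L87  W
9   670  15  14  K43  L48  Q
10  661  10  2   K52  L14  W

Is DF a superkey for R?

No

Rows 2 and 5 have the same DF value (D=K55, F=Q) but are distinct tuples, so DF does not determine every attribute — not a superkey.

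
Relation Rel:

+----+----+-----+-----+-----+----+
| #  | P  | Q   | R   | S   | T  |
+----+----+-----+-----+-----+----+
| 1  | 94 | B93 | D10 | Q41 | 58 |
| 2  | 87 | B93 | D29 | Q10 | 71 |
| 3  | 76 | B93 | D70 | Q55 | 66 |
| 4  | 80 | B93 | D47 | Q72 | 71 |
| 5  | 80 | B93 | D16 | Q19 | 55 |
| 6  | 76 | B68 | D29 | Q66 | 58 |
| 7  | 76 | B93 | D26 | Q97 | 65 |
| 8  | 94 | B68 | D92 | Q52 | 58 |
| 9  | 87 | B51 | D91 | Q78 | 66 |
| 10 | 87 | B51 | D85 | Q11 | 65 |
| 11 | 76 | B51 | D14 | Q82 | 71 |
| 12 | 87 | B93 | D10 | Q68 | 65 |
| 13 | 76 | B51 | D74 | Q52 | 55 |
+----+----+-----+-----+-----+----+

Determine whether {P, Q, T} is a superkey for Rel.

All 13 rows have distinct {P, Q, T} values, so {P, Q, T} → (all attributes) holds and {P, Q, T} is a superkey.

Yes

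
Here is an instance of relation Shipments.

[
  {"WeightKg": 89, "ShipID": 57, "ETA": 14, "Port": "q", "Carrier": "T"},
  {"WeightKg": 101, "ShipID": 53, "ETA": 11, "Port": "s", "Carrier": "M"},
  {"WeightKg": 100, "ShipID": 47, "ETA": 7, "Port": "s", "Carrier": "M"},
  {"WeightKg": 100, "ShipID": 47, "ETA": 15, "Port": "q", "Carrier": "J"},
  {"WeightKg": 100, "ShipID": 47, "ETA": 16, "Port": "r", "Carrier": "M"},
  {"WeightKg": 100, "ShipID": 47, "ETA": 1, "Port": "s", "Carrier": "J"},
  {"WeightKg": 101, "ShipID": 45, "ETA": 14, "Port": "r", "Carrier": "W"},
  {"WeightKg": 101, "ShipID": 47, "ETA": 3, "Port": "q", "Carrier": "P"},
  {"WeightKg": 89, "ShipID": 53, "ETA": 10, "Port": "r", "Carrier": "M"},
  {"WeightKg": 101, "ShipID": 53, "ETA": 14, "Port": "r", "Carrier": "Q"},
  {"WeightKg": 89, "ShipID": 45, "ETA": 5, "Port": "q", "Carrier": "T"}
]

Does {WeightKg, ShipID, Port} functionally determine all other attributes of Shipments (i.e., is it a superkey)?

No

Two distinct rows share (WeightKg=100, ShipID=47, Port=s), so {WeightKg, ShipID, Port} does not determine every attribute — not a superkey.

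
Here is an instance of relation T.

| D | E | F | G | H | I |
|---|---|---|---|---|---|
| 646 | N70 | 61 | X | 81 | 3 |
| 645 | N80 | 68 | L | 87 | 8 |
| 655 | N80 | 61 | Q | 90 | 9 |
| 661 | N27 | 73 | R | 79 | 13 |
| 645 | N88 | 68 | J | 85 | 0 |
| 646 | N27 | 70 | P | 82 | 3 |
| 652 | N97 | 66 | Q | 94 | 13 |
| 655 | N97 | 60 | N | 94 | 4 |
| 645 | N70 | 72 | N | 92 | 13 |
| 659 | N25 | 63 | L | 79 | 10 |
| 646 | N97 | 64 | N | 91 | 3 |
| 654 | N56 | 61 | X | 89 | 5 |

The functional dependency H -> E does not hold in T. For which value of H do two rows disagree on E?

79

H=81: 1 row → E = N70 ✓
H=87: 1 row → E = N80 ✓
H=90: 1 row → E = N80 ✓
H=79: 2 rows → E takes values {N27, N25} — violation
H=85: 1 row → E = N88 ✓
H=82: 1 row → E = N27 ✓
H=94: 2 rows → E = N97, N97 ✓
H=92: 1 row → E = N70 ✓
H=91: 1 row → E = N97 ✓
H=89: 1 row → E = N56 ✓
The only H value with inconsistent E is H=79.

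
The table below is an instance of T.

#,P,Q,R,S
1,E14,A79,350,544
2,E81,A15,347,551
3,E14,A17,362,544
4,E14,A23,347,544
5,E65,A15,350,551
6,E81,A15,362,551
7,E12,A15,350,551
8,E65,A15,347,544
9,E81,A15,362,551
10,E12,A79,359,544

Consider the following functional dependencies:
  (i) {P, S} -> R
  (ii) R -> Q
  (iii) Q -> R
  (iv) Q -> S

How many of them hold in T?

(i) {P, S} -> R: (P=E14, S=544): rows 1, 3, 4 → R takes values {350, 362, 347} — violation; (P=E81, S=551): rows 2, 6, 9 → R takes values {347, 362} — violation — fails.
(ii) R -> Q: R=350: rows 1, 5, 7 → Q takes values {A79, A15} — violation; R=347: rows 2, 4, 8 → Q takes values {A15, A23} — violation; R=362: rows 3, 6, 9 → Q takes values {A17, A15} — violation — fails.
(iii) Q -> R: Q=A79: rows 1, 10 → R takes values {350, 359} — violation; Q=A15: rows 2, 5, 6, 7, 8, 9 → R takes values {347, 350, 362} — violation — fails.
(iv) Q -> S: Q=A15: rows 2, 5, 6, 7, 8, 9 → S takes values {551, 544} — violation — fails.
None of the 4 dependencies hold.

0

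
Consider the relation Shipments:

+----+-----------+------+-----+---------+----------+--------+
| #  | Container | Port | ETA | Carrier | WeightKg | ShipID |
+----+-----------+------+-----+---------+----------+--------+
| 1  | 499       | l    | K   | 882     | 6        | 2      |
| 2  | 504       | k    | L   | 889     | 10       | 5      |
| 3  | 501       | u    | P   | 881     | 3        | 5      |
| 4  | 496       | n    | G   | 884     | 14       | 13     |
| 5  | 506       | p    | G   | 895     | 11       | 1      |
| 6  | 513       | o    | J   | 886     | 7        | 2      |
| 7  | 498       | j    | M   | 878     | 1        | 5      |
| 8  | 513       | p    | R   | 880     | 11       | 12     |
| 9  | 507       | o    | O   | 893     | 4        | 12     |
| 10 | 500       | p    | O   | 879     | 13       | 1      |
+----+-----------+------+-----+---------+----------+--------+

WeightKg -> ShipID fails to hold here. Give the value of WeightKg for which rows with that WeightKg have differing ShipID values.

11

WeightKg=6: row 1 → ShipID = 2 ✓
WeightKg=10: row 2 → ShipID = 5 ✓
WeightKg=3: row 3 → ShipID = 5 ✓
WeightKg=14: row 4 → ShipID = 13 ✓
WeightKg=11: rows 5, 8 → ShipID takes values {1, 12} — violation
WeightKg=7: row 6 → ShipID = 2 ✓
WeightKg=1: row 7 → ShipID = 5 ✓
WeightKg=4: row 9 → ShipID = 12 ✓
WeightKg=13: row 10 → ShipID = 1 ✓
The only WeightKg value with inconsistent ShipID is WeightKg=11.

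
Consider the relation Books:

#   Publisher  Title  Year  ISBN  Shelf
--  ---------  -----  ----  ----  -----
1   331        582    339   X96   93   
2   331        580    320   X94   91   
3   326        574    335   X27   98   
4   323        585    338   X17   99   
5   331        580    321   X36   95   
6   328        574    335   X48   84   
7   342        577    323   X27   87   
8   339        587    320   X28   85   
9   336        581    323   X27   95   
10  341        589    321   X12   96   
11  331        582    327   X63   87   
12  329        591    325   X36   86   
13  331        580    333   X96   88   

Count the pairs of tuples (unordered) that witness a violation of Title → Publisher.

1

Title=582: all 2 rows agree on Publisher — 0 pairs.
Title=580: all 3 rows agree on Publisher — 0 pairs.
Title=574: violating pairs (3,6) — 1 pair.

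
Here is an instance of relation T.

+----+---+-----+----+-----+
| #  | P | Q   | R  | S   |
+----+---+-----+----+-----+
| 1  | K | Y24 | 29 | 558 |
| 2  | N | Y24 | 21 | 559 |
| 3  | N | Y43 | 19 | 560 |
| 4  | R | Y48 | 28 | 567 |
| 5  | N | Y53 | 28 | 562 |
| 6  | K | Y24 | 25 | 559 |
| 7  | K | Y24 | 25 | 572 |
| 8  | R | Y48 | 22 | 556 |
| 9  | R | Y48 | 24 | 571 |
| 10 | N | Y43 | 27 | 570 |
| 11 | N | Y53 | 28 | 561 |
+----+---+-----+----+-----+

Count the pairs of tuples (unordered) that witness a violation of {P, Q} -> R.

(P=K, Q=Y24): violating pairs (1,6), (1,7) — 2 pairs.
(P=N, Q=Y43): violating pairs (3,10) — 1 pair.
(P=R, Q=Y48): violating pairs (4,8), (4,9), (8,9) — 3 pairs.
(P=N, Q=Y53): all 2 rows agree on R — 0 pairs.

6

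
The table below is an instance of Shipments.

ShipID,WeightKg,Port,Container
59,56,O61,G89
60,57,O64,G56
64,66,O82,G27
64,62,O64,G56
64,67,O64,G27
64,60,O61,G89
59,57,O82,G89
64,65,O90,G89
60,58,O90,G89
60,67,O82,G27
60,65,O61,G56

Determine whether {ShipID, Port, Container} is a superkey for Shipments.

Yes

All 11 rows have distinct {ShipID, Port, Container} values, so {ShipID, Port, Container} → (all attributes) holds and {ShipID, Port, Container} is a superkey.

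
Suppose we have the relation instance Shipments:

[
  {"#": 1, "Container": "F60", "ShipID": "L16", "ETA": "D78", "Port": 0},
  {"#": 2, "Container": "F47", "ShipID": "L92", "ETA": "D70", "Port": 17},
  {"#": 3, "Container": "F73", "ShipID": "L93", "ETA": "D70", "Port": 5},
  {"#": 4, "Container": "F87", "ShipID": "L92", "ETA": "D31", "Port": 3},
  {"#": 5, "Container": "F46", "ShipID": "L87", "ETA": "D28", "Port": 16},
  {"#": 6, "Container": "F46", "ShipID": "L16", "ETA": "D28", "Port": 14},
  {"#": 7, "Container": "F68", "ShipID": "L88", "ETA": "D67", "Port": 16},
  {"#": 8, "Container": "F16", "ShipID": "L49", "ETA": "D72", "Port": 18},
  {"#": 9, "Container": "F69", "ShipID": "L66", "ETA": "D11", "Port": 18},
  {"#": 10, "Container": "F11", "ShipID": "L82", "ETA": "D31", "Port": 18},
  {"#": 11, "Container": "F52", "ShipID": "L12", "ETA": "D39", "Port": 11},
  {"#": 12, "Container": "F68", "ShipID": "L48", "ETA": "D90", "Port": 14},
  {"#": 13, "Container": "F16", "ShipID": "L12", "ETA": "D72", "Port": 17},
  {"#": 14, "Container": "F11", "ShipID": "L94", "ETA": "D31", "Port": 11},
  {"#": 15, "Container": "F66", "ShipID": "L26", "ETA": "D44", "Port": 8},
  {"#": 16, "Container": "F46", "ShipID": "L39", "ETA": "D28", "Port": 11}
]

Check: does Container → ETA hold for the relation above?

Container=F60: row 1 → ETA = D78 ✓
Container=F47: row 2 → ETA = D70 ✓
Container=F73: row 3 → ETA = D70 ✓
Container=F87: row 4 → ETA = D31 ✓
Container=F46: rows 5, 6, 16 → ETA = D28, D28, D28 ✓
Container=F68: rows 7, 12 → ETA takes values {D67, D90} — violation
Container=F16: rows 8, 13 → ETA = D72, D72 ✓
Container=F69: row 9 → ETA = D11 ✓
Container=F11: rows 10, 14 → ETA = D31, D31 ✓
Container=F52: row 11 → ETA = D39 ✓
Container=F66: row 15 → ETA = D44 ✓
Two rows agree on Container but differ on ETA, so Container → ETA does not hold.

No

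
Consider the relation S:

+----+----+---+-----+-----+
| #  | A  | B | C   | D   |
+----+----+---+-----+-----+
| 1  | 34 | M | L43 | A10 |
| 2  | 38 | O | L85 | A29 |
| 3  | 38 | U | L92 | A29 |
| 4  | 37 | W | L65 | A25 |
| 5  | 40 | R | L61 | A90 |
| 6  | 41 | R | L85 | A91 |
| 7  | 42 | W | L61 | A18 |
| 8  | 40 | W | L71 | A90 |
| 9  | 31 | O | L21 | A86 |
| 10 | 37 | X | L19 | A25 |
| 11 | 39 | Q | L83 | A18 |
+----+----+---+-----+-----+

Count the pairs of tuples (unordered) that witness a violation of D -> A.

1

D=A29: all 2 rows agree on A — 0 pairs.
D=A25: all 2 rows agree on A — 0 pairs.
D=A90: all 2 rows agree on A — 0 pairs.
D=A18: violating pairs (7,11) — 1 pair.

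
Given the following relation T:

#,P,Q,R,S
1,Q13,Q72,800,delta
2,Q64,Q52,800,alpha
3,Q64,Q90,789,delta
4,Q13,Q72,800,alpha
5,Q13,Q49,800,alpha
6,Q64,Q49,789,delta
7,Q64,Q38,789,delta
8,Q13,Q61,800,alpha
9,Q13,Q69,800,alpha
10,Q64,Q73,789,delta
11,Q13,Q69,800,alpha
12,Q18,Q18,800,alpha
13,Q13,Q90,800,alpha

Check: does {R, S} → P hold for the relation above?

No

(R=800, S=delta): row 1 → P = Q13 ✓
(R=800, S=alpha): rows 2, 4, 5, 8, 9, 11, 12, 13 → P takes values {Q64, Q13, Q18} — violation
(R=789, S=delta): rows 3, 6, 7, 10 → P = Q64, Q64, Q64, Q64 ✓
Two rows agree on {R, S} but differ on P, so {R, S} → P does not hold.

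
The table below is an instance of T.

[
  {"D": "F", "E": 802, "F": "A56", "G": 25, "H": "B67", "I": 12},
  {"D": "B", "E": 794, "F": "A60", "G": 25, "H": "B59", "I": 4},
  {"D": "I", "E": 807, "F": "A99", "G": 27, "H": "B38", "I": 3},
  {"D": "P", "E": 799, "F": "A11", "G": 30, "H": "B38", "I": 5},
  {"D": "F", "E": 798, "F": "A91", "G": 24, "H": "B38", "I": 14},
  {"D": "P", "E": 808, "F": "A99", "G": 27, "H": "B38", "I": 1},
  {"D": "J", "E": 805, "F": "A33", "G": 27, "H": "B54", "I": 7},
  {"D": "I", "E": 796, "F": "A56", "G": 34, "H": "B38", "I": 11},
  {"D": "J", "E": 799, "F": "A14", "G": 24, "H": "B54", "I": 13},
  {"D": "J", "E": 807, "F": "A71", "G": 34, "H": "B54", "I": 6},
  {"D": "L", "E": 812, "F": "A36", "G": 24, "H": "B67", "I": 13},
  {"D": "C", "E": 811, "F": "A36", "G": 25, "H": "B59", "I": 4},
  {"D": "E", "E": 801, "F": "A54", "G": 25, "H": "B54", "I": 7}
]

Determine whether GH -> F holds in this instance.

No

(G=25, H=B67): 1 row → F = A56 ✓
(G=25, H=B59): 2 rows → F takes values {A60, A36} — violation
(G=27, H=B38): 2 rows → F = A99, A99 ✓
(G=30, H=B38): 1 row → F = A11 ✓
(G=24, H=B38): 1 row → F = A91 ✓
(G=27, H=B54): 1 row → F = A33 ✓
(G=34, H=B38): 1 row → F = A56 ✓
(G=24, H=B54): 1 row → F = A14 ✓
(G=34, H=B54): 1 row → F = A71 ✓
(G=24, H=B67): 1 row → F = A36 ✓
(G=25, H=B54): 1 row → F = A54 ✓
Two rows agree on GH but differ on F, so GH -> F does not hold.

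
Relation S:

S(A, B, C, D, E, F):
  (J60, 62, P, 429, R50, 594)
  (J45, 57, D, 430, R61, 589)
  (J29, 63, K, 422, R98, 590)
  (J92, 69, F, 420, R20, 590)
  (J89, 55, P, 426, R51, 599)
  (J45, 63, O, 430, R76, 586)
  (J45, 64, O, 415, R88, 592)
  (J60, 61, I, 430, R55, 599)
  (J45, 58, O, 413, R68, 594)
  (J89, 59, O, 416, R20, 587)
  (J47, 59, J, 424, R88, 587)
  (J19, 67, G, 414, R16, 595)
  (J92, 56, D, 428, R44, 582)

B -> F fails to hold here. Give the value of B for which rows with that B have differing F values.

B=62: 1 row → F = 594 ✓
B=57: 1 row → F = 589 ✓
B=63: 2 rows → F takes values {590, 586} — violation
B=69: 1 row → F = 590 ✓
B=55: 1 row → F = 599 ✓
B=64: 1 row → F = 592 ✓
B=61: 1 row → F = 599 ✓
B=58: 1 row → F = 594 ✓
B=59: 2 rows → F = 587, 587 ✓
B=67: 1 row → F = 595 ✓
B=56: 1 row → F = 582 ✓
The only B value with inconsistent F is B=63.

63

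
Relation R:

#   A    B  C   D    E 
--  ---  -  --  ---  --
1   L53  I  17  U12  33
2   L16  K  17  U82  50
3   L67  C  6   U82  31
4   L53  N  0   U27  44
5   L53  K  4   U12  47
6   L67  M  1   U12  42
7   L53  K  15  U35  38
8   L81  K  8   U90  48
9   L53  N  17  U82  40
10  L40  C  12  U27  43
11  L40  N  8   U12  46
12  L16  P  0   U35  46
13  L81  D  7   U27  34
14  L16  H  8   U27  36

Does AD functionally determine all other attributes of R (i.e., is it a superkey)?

No

Rows 1 and 5 have the same AD value (A=L53, D=U12) but are distinct tuples, so AD does not determine every attribute — not a superkey.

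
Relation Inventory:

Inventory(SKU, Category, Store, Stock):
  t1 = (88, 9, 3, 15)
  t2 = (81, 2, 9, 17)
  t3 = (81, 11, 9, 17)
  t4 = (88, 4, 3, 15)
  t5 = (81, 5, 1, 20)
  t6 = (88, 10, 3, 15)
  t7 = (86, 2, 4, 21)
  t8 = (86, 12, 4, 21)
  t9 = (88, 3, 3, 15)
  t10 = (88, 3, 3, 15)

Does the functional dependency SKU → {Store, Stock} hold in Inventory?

SKU=88: rows 1, 4, 6, 9, 10 → {Store,Stock} = (3, 15), (3, 15), (3, 15), (3, 15), (3, 15) ✓
SKU=81: rows 2, 3, 5 → {Store,Stock} takes values {(9, 17), (1, 20)} — violation
SKU=86: rows 7, 8 → {Store,Stock} = (4, 21), (4, 21) ✓
Two rows agree on SKU but differ on {Store, Stock}, so SKU → {Store, Stock} does not hold.

No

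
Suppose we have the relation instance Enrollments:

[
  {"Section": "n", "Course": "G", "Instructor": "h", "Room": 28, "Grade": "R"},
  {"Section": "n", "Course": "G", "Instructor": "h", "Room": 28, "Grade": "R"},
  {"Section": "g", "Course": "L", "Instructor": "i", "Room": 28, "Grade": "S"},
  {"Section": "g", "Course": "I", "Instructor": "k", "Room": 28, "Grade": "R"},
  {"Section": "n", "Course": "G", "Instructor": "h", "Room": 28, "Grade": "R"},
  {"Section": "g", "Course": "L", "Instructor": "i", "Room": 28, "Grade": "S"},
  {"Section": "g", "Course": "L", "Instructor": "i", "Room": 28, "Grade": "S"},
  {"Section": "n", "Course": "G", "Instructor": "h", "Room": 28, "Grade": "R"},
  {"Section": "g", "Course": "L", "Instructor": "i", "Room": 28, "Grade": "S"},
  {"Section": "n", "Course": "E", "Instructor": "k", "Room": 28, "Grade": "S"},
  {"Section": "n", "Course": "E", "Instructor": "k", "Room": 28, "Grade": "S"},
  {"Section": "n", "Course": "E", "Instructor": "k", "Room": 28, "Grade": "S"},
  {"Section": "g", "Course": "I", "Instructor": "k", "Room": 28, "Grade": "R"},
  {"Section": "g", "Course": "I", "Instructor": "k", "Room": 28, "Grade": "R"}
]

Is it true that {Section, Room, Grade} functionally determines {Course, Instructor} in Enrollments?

(Section=n, Room=28, Grade=R): 4 rows → {Course,Instructor} = (G, h), (G, h), (G, h), (G, h) ✓
(Section=g, Room=28, Grade=S): 4 rows → {Course,Instructor} = (L, i), (L, i), (L, i), (L, i) ✓
(Section=g, Room=28, Grade=R): 3 rows → {Course,Instructor} = (I, k), (I, k), (I, k) ✓
(Section=n, Room=28, Grade=S): 3 rows → {Course,Instructor} = (E, k), (E, k), (E, k) ✓
Every {Section, Room, Grade} value is associated with a single {Course, Instructor} value, so {Section, Room, Grade} -> {Course, Instructor} holds.

Yes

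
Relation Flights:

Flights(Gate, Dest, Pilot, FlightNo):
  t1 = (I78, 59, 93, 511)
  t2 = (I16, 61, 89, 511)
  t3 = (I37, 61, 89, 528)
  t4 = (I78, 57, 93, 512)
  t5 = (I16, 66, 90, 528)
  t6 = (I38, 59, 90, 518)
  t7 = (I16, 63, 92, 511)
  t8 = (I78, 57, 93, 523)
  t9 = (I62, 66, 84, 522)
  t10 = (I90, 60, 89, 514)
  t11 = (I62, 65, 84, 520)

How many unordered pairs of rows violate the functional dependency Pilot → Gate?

Pilot=93: all 3 rows agree on Gate — 0 pairs.
Pilot=89: violating pairs (2,3), (2,10), (3,10) — 3 pairs.
Pilot=90: violating pairs (5,6) — 1 pair.
Pilot=84: all 2 rows agree on Gate — 0 pairs.

4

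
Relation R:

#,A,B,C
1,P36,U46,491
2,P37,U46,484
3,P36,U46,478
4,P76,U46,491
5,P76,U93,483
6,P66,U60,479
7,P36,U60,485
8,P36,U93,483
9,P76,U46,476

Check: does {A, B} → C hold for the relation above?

No

(A=P36, B=U46): rows 1, 3 → C takes values {491, 478} — violation
(A=P37, B=U46): row 2 → C = 484 ✓
(A=P76, B=U46): rows 4, 9 → C takes values {491, 476} — violation
(A=P76, B=U93): row 5 → C = 483 ✓
(A=P66, B=U60): row 6 → C = 479 ✓
(A=P36, B=U60): row 7 → C = 485 ✓
(A=P36, B=U93): row 8 → C = 483 ✓
Two rows agree on {A, B} but differ on C, so {A, B} → C does not hold.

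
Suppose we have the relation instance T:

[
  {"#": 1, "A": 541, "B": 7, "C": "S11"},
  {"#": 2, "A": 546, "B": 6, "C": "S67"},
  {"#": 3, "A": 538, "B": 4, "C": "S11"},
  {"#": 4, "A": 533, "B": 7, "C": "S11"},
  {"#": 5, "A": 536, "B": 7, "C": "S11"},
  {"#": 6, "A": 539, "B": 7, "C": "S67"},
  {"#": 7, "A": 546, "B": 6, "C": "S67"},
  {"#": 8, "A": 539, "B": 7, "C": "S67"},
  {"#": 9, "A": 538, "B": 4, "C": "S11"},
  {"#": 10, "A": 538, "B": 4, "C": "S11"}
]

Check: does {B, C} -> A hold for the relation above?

No

(B=7, C=S11): rows 1, 4, 5 → A takes values {541, 533, 536} — violation
(B=6, C=S67): rows 2, 7 → A = 546, 546 ✓
(B=4, C=S11): rows 3, 9, 10 → A = 538, 538, 538 ✓
(B=7, C=S67): rows 6, 8 → A = 539, 539 ✓
Two rows agree on {B, C} but differ on A, so {B, C} -> A does not hold.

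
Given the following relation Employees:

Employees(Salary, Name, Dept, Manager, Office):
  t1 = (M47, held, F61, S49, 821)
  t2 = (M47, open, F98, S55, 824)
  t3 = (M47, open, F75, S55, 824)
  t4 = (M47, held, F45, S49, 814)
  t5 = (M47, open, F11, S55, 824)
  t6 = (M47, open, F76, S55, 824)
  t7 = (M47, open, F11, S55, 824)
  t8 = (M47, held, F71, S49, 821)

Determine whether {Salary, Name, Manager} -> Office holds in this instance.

(Salary=M47, Name=held, Manager=S49): rows 1, 4, 8 → Office takes values {821, 814} — violation
(Salary=M47, Name=open, Manager=S55): rows 2, 3, 5, 6, 7 → Office = 824, 824, 824, 824, 824 ✓
Two rows agree on {Salary, Name, Manager} but differ on Office, so {Salary, Name, Manager} -> Office does not hold.

No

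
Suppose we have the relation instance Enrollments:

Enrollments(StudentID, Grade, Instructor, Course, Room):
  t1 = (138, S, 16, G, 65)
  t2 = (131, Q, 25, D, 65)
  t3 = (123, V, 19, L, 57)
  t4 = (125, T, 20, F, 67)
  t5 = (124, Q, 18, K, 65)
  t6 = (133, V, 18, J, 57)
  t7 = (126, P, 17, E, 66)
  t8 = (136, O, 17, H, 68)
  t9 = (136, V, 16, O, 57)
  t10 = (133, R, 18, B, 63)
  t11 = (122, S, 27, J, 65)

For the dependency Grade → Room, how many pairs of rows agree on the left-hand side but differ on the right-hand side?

Grade=S: all 2 rows agree on Room — 0 pairs.
Grade=Q: all 2 rows agree on Room — 0 pairs.
Grade=V: all 3 rows agree on Room — 0 pairs.

0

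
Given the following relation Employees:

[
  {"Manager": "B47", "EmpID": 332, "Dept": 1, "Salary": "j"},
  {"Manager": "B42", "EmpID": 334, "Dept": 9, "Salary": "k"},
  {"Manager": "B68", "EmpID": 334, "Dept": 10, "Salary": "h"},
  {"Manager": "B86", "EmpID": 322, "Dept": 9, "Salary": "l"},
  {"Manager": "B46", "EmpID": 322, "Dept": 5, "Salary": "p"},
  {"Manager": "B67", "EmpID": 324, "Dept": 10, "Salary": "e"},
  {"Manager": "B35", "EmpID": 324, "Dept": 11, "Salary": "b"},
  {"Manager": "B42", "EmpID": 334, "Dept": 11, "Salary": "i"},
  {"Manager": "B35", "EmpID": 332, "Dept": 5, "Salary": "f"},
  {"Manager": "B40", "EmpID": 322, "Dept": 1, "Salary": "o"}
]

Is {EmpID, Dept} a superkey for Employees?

All 10 rows have distinct {EmpID, Dept} values, so {EmpID, Dept} → (all attributes) holds and {EmpID, Dept} is a superkey.

Yes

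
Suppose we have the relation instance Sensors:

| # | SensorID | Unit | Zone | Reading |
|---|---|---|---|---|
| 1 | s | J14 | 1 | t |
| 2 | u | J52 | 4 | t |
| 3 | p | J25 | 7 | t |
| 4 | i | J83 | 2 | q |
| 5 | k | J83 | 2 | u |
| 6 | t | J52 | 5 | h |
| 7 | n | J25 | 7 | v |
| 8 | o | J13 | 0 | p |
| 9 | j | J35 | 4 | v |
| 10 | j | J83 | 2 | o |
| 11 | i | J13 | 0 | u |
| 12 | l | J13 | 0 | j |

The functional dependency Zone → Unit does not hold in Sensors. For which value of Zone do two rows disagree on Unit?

4

Zone=1: row 1 → Unit = J14 ✓
Zone=4: rows 2, 9 → Unit takes values {J52, J35} — violation
Zone=7: rows 3, 7 → Unit = J25, J25 ✓
Zone=2: rows 4, 5, 10 → Unit = J83, J83, J83 ✓
Zone=5: row 6 → Unit = J52 ✓
Zone=0: rows 8, 11, 12 → Unit = J13, J13, J13 ✓
The only Zone value with inconsistent Unit is Zone=4.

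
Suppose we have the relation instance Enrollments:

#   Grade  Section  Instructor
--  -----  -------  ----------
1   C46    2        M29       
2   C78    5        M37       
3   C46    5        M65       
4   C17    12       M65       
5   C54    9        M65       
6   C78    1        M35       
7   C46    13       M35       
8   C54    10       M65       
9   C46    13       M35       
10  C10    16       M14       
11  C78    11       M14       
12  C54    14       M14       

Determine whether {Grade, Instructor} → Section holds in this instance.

No

(Grade=C46, Instructor=M29): row 1 → Section = 2 ✓
(Grade=C78, Instructor=M37): row 2 → Section = 5 ✓
(Grade=C46, Instructor=M65): row 3 → Section = 5 ✓
(Grade=C17, Instructor=M65): row 4 → Section = 12 ✓
(Grade=C54, Instructor=M65): rows 5, 8 → Section takes values {9, 10} — violation
(Grade=C78, Instructor=M35): row 6 → Section = 1 ✓
(Grade=C46, Instructor=M35): rows 7, 9 → Section = 13, 13 ✓
(Grade=C10, Instructor=M14): row 10 → Section = 16 ✓
(Grade=C78, Instructor=M14): row 11 → Section = 11 ✓
(Grade=C54, Instructor=M14): row 12 → Section = 14 ✓
Two rows agree on {Grade, Instructor} but differ on Section, so {Grade, Instructor} → Section does not hold.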